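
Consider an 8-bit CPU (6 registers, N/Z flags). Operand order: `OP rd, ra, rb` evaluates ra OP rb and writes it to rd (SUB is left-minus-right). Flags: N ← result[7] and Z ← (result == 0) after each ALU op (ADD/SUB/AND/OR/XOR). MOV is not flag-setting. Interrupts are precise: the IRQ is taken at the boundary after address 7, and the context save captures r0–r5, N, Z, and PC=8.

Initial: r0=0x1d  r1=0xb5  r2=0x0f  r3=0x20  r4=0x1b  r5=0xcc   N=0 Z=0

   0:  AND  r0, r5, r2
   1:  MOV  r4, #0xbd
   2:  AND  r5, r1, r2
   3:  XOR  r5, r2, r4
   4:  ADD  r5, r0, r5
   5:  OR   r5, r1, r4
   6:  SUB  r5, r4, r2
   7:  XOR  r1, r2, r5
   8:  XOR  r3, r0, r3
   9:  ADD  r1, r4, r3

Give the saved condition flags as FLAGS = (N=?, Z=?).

FLAGS = (N=1, Z=0)

after  0: r0=0x0c r1=0xb5 r2=0x0f r3=0x20 r4=0x1b r5=0xcc  N=0 Z=0
after  1: r0=0x0c r1=0xb5 r2=0x0f r3=0x20 r4=0xbd r5=0xcc  N=0 Z=0
after  2: r0=0x0c r1=0xb5 r2=0x0f r3=0x20 r4=0xbd r5=0x05  N=0 Z=0
after  3: r0=0x0c r1=0xb5 r2=0x0f r3=0x20 r4=0xbd r5=0xb2  N=1 Z=0
after  4: r0=0x0c r1=0xb5 r2=0x0f r3=0x20 r4=0xbd r5=0xbe  N=1 Z=0
after  5: r0=0x0c r1=0xb5 r2=0x0f r3=0x20 r4=0xbd r5=0xbd  N=1 Z=0
after  6: r0=0x0c r1=0xb5 r2=0x0f r3=0x20 r4=0xbd r5=0xae  N=1 Z=0
after  7: r0=0x0c r1=0xa1 r2=0x0f r3=0x20 r4=0xbd r5=0xae  N=1 Z=0
-- IRQ taken; context saved, return-PC = 8 --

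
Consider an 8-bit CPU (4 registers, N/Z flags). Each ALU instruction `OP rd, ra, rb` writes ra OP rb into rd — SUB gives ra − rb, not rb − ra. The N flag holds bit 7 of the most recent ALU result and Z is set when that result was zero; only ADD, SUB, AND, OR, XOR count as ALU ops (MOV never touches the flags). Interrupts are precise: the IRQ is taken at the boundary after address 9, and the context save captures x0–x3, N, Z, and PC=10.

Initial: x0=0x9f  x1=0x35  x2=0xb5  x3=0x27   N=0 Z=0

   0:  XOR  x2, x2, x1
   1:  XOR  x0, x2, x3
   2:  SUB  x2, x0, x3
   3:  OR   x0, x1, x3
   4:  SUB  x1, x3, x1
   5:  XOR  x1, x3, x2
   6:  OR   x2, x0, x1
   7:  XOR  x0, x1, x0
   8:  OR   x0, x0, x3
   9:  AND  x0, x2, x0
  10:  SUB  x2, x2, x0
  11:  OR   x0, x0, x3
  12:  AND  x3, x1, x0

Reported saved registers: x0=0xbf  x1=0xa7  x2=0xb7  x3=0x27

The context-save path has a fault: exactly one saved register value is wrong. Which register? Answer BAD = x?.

after  0: x0=0x9f x1=0x35 x2=0x80 x3=0x27  N=1 Z=0
after  1: x0=0xa7 x1=0x35 x2=0x80 x3=0x27  N=1 Z=0
after  2: x0=0xa7 x1=0x35 x2=0x80 x3=0x27  N=1 Z=0
after  3: x0=0x37 x1=0x35 x2=0x80 x3=0x27  N=0 Z=0
after  4: x0=0x37 x1=0xf2 x2=0x80 x3=0x27  N=1 Z=0
after  5: x0=0x37 x1=0xa7 x2=0x80 x3=0x27  N=1 Z=0
after  6: x0=0x37 x1=0xa7 x2=0xb7 x3=0x27  N=1 Z=0
after  7: x0=0x90 x1=0xa7 x2=0xb7 x3=0x27  N=1 Z=0
after  8: x0=0xb7 x1=0xa7 x2=0xb7 x3=0x27  N=1 Z=0
after  9: x0=0xb7 x1=0xa7 x2=0xb7 x3=0x27  N=1 Z=0
-- IRQ taken; context saved, return-PC = 10 --
mismatch: x0: reported 0xbf vs actual 0xb7

BAD = x0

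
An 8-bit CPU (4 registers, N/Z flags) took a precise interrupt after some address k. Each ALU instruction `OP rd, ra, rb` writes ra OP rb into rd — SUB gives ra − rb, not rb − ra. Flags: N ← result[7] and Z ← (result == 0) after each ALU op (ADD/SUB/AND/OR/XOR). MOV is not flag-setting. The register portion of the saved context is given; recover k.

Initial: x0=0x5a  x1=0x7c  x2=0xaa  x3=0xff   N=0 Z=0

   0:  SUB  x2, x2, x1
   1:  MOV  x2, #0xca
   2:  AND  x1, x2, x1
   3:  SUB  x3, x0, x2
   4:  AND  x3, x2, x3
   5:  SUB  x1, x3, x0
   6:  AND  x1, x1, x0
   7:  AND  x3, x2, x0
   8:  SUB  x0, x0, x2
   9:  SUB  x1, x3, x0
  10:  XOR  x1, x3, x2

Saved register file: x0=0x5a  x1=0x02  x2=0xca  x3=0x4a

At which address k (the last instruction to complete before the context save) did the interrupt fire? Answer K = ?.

after  0: x0=0x5a x1=0x7c x2=0x2e x3=0xff  N=0 Z=0
after  1: x0=0x5a x1=0x7c x2=0xca x3=0xff  N=0 Z=0
after  2: x0=0x5a x1=0x48 x2=0xca x3=0xff  N=0 Z=0
after  3: x0=0x5a x1=0x48 x2=0xca x3=0x90  N=1 Z=0
after  4: x0=0x5a x1=0x48 x2=0xca x3=0x80  N=1 Z=0
after  5: x0=0x5a x1=0x26 x2=0xca x3=0x80  N=0 Z=0
after  6: x0=0x5a x1=0x02 x2=0xca x3=0x80  N=0 Z=0
after  7: x0=0x5a x1=0x02 x2=0xca x3=0x4a  N=0 Z=0
-- IRQ taken; context saved, return-PC = 8 --

K = 7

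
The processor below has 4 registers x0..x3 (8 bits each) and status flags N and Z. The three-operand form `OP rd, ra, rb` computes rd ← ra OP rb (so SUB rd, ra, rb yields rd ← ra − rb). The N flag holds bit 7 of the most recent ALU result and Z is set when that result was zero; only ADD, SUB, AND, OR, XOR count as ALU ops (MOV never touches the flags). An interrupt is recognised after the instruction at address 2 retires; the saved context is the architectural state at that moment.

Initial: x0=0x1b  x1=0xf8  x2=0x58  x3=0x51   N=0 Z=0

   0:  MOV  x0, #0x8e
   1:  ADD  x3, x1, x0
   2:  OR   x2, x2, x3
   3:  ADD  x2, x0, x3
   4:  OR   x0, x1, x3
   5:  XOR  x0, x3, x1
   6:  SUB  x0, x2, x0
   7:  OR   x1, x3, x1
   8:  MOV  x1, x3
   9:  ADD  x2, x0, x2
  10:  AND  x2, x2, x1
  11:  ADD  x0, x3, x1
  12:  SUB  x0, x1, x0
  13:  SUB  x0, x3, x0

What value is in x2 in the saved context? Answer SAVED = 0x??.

after  0: x0=0x8e x1=0xf8 x2=0x58 x3=0x51  N=0 Z=0
after  1: x0=0x8e x1=0xf8 x2=0x58 x3=0x86  N=1 Z=0
after  2: x0=0x8e x1=0xf8 x2=0xde x3=0x86  N=1 Z=0
-- IRQ taken; context saved, return-PC = 3 --

SAVED = 0xde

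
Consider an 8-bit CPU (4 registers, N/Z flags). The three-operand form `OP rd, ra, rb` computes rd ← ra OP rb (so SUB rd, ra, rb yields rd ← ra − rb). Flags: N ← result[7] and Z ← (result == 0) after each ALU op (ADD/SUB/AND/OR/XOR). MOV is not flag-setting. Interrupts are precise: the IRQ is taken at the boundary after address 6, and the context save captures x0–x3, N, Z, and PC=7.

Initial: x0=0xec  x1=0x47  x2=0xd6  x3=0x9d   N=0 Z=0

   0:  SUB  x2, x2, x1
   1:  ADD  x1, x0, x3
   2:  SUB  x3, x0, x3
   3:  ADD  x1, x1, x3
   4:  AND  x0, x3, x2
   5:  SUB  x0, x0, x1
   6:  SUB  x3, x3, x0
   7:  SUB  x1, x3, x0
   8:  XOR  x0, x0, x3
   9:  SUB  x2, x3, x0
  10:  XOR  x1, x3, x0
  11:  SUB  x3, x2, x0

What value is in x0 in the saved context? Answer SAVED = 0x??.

SAVED = 0x37

after  0: x0=0xec x1=0x47 x2=0x8f x3=0x9d  N=1 Z=0
after  1: x0=0xec x1=0x89 x2=0x8f x3=0x9d  N=1 Z=0
after  2: x0=0xec x1=0x89 x2=0x8f x3=0x4f  N=0 Z=0
after  3: x0=0xec x1=0xd8 x2=0x8f x3=0x4f  N=1 Z=0
after  4: x0=0x0f x1=0xd8 x2=0x8f x3=0x4f  N=0 Z=0
after  5: x0=0x37 x1=0xd8 x2=0x8f x3=0x4f  N=0 Z=0
after  6: x0=0x37 x1=0xd8 x2=0x8f x3=0x18  N=0 Z=0
-- IRQ taken; context saved, return-PC = 7 --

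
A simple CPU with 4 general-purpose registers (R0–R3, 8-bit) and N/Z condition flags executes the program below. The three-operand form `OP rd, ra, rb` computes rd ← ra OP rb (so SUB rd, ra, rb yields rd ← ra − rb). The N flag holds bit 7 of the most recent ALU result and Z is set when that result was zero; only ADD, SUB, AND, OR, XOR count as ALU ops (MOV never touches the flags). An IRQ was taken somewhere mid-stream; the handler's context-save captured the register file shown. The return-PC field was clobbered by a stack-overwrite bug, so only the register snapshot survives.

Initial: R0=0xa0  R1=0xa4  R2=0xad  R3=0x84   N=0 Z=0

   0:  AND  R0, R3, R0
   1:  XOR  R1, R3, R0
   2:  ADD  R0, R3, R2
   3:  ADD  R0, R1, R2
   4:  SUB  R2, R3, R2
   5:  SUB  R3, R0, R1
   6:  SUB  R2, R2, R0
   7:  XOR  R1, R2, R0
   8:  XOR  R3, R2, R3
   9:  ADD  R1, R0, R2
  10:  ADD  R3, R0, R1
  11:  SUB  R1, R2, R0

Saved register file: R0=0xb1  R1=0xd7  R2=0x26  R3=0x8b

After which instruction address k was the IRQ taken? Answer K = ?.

K = 9

after  0: R0=0x80 R1=0xa4 R2=0xad R3=0x84  N=1 Z=0
after  1: R0=0x80 R1=0x04 R2=0xad R3=0x84  N=0 Z=0
after  2: R0=0x31 R1=0x04 R2=0xad R3=0x84  N=0 Z=0
after  3: R0=0xb1 R1=0x04 R2=0xad R3=0x84  N=1 Z=0
after  4: R0=0xb1 R1=0x04 R2=0xd7 R3=0x84  N=1 Z=0
after  5: R0=0xb1 R1=0x04 R2=0xd7 R3=0xad  N=1 Z=0
after  6: R0=0xb1 R1=0x04 R2=0x26 R3=0xad  N=0 Z=0
after  7: R0=0xb1 R1=0x97 R2=0x26 R3=0xad  N=1 Z=0
after  8: R0=0xb1 R1=0x97 R2=0x26 R3=0x8b  N=1 Z=0
after  9: R0=0xb1 R1=0xd7 R2=0x26 R3=0x8b  N=1 Z=0
-- IRQ taken; context saved, return-PC = 10 --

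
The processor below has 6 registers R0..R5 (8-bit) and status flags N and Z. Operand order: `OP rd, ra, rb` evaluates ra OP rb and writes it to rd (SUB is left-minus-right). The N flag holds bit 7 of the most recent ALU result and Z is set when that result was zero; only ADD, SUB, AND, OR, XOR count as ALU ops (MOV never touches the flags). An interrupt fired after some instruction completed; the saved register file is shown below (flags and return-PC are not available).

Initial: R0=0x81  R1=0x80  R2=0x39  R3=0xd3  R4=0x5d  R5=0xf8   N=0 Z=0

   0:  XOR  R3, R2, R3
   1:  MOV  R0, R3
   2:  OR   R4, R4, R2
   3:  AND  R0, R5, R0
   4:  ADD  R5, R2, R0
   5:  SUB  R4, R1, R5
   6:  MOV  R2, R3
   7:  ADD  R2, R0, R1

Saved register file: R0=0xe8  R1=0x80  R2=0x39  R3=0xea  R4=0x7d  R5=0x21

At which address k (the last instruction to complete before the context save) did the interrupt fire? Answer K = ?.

after  0: R0=0x81 R1=0x80 R2=0x39 R3=0xea R4=0x5d R5=0xf8  N=1 Z=0
after  1: R0=0xea R1=0x80 R2=0x39 R3=0xea R4=0x5d R5=0xf8  N=1 Z=0
after  2: R0=0xea R1=0x80 R2=0x39 R3=0xea R4=0x7d R5=0xf8  N=0 Z=0
after  3: R0=0xe8 R1=0x80 R2=0x39 R3=0xea R4=0x7d R5=0xf8  N=1 Z=0
after  4: R0=0xe8 R1=0x80 R2=0x39 R3=0xea R4=0x7d R5=0x21  N=0 Z=0
-- IRQ taken; context saved, return-PC = 5 --

K = 4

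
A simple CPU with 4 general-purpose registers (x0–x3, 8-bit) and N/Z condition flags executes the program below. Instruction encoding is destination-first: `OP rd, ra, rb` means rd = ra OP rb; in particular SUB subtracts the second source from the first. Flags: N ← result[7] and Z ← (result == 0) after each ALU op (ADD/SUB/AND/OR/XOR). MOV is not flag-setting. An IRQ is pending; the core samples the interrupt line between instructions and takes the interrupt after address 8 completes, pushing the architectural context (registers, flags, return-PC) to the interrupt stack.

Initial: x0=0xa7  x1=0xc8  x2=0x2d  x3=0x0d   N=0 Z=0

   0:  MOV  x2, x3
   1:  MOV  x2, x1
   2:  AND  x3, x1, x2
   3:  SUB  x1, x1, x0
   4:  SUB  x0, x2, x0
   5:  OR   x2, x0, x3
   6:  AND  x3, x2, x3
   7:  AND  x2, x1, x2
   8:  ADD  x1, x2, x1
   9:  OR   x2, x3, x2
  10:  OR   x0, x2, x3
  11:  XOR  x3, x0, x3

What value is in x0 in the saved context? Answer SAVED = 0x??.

SAVED = 0x21

after  0: x0=0xa7 x1=0xc8 x2=0x0d x3=0x0d  N=0 Z=0
after  1: x0=0xa7 x1=0xc8 x2=0xc8 x3=0x0d  N=0 Z=0
after  2: x0=0xa7 x1=0xc8 x2=0xc8 x3=0xc8  N=1 Z=0
after  3: x0=0xa7 x1=0x21 x2=0xc8 x3=0xc8  N=0 Z=0
after  4: x0=0x21 x1=0x21 x2=0xc8 x3=0xc8  N=0 Z=0
after  5: x0=0x21 x1=0x21 x2=0xe9 x3=0xc8  N=1 Z=0
after  6: x0=0x21 x1=0x21 x2=0xe9 x3=0xc8  N=1 Z=0
after  7: x0=0x21 x1=0x21 x2=0x21 x3=0xc8  N=0 Z=0
after  8: x0=0x21 x1=0x42 x2=0x21 x3=0xc8  N=0 Z=0
-- IRQ taken; context saved, return-PC = 9 --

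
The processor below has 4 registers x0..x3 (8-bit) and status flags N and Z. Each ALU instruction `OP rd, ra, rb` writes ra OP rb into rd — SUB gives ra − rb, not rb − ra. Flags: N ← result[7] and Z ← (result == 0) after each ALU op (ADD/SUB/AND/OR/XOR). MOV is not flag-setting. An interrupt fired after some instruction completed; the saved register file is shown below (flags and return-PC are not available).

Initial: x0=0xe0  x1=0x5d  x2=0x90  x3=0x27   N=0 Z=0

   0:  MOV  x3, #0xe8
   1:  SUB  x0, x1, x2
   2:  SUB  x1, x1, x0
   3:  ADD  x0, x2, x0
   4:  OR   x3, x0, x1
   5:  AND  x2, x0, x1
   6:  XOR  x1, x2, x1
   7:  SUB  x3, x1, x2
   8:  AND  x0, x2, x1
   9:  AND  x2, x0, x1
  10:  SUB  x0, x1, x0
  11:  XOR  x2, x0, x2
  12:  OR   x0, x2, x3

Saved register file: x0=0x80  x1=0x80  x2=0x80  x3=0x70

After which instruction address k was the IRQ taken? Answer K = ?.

after  0: x0=0xe0 x1=0x5d x2=0x90 x3=0xe8  N=0 Z=0
after  1: x0=0xcd x1=0x5d x2=0x90 x3=0xe8  N=1 Z=0
after  2: x0=0xcd x1=0x90 x2=0x90 x3=0xe8  N=1 Z=0
after  3: x0=0x5d x1=0x90 x2=0x90 x3=0xe8  N=0 Z=0
after  4: x0=0x5d x1=0x90 x2=0x90 x3=0xdd  N=1 Z=0
after  5: x0=0x5d x1=0x90 x2=0x10 x3=0xdd  N=0 Z=0
after  6: x0=0x5d x1=0x80 x2=0x10 x3=0xdd  N=1 Z=0
after  7: x0=0x5d x1=0x80 x2=0x10 x3=0x70  N=0 Z=0
after  8: x0=0x00 x1=0x80 x2=0x10 x3=0x70  N=0 Z=1
after  9: x0=0x00 x1=0x80 x2=0x00 x3=0x70  N=0 Z=1
after 10: x0=0x80 x1=0x80 x2=0x00 x3=0x70  N=1 Z=0
after 11: x0=0x80 x1=0x80 x2=0x80 x3=0x70  N=1 Z=0
-- IRQ taken; context saved, return-PC = 12 --

K = 11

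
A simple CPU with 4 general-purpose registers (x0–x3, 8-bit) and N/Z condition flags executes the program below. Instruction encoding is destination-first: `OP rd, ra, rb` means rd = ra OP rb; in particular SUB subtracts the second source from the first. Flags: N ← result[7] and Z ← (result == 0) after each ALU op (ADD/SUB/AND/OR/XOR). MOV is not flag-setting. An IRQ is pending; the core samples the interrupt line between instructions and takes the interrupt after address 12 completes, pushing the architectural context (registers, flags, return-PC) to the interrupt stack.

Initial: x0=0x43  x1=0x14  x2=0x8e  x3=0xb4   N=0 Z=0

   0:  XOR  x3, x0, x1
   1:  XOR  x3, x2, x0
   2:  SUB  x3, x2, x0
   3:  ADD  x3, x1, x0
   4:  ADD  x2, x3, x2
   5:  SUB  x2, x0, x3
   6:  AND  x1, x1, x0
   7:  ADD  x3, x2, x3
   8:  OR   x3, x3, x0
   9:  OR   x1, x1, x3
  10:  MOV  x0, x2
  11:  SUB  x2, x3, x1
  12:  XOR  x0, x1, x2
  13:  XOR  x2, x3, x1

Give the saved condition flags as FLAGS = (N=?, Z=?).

after  0: x0=0x43 x1=0x14 x2=0x8e x3=0x57  N=0 Z=0
after  1: x0=0x43 x1=0x14 x2=0x8e x3=0xcd  N=1 Z=0
after  2: x0=0x43 x1=0x14 x2=0x8e x3=0x4b  N=0 Z=0
after  3: x0=0x43 x1=0x14 x2=0x8e x3=0x57  N=0 Z=0
after  4: x0=0x43 x1=0x14 x2=0xe5 x3=0x57  N=1 Z=0
after  5: x0=0x43 x1=0x14 x2=0xec x3=0x57  N=1 Z=0
after  6: x0=0x43 x1=0x00 x2=0xec x3=0x57  N=0 Z=1
after  7: x0=0x43 x1=0x00 x2=0xec x3=0x43  N=0 Z=0
after  8: x0=0x43 x1=0x00 x2=0xec x3=0x43  N=0 Z=0
after  9: x0=0x43 x1=0x43 x2=0xec x3=0x43  N=0 Z=0
after 10: x0=0xec x1=0x43 x2=0xec x3=0x43  N=0 Z=0
after 11: x0=0xec x1=0x43 x2=0x00 x3=0x43  N=0 Z=1
after 12: x0=0x43 x1=0x43 x2=0x00 x3=0x43  N=0 Z=0
-- IRQ taken; context saved, return-PC = 13 --

FLAGS = (N=0, Z=0)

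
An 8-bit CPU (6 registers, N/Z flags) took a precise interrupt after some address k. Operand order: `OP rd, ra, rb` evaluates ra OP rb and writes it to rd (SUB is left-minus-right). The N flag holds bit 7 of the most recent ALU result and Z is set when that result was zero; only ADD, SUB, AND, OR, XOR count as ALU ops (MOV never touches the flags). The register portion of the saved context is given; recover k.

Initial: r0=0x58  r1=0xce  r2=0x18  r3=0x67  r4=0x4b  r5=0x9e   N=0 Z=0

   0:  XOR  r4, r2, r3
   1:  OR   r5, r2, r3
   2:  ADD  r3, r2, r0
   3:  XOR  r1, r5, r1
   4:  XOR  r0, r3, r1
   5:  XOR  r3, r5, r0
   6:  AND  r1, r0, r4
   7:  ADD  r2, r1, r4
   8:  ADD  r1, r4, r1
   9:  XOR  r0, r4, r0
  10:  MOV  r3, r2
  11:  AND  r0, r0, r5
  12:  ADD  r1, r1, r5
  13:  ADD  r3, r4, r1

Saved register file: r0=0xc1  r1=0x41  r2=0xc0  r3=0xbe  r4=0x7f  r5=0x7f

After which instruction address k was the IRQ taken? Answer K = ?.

K = 7

after  0: r0=0x58 r1=0xce r2=0x18 r3=0x67 r4=0x7f r5=0x9e  N=0 Z=0
after  1: r0=0x58 r1=0xce r2=0x18 r3=0x67 r4=0x7f r5=0x7f  N=0 Z=0
after  2: r0=0x58 r1=0xce r2=0x18 r3=0x70 r4=0x7f r5=0x7f  N=0 Z=0
after  3: r0=0x58 r1=0xb1 r2=0x18 r3=0x70 r4=0x7f r5=0x7f  N=1 Z=0
after  4: r0=0xc1 r1=0xb1 r2=0x18 r3=0x70 r4=0x7f r5=0x7f  N=1 Z=0
after  5: r0=0xc1 r1=0xb1 r2=0x18 r3=0xbe r4=0x7f r5=0x7f  N=1 Z=0
after  6: r0=0xc1 r1=0x41 r2=0x18 r3=0xbe r4=0x7f r5=0x7f  N=0 Z=0
after  7: r0=0xc1 r1=0x41 r2=0xc0 r3=0xbe r4=0x7f r5=0x7f  N=1 Z=0
-- IRQ taken; context saved, return-PC = 8 --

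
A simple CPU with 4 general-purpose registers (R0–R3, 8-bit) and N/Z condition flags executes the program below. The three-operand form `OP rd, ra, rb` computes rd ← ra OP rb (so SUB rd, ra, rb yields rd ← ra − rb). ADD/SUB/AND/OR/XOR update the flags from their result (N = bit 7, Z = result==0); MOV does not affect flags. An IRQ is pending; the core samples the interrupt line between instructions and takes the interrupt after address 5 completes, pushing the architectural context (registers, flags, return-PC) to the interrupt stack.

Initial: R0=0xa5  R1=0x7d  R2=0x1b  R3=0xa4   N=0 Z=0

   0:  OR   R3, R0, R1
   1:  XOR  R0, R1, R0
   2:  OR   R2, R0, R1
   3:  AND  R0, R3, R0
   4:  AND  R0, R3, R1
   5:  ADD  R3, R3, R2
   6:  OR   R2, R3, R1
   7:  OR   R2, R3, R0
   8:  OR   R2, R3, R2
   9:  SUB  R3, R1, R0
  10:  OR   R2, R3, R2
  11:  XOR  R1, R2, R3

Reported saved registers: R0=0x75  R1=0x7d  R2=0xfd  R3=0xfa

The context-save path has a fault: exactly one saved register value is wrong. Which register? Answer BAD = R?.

BAD = R0

after  0: R0=0xa5 R1=0x7d R2=0x1b R3=0xfd  N=1 Z=0
after  1: R0=0xd8 R1=0x7d R2=0x1b R3=0xfd  N=1 Z=0
after  2: R0=0xd8 R1=0x7d R2=0xfd R3=0xfd  N=1 Z=0
after  3: R0=0xd8 R1=0x7d R2=0xfd R3=0xfd  N=1 Z=0
after  4: R0=0x7d R1=0x7d R2=0xfd R3=0xfd  N=0 Z=0
after  5: R0=0x7d R1=0x7d R2=0xfd R3=0xfa  N=1 Z=0
-- IRQ taken; context saved, return-PC = 6 --
mismatch: R0: reported 0x75 vs actual 0x7d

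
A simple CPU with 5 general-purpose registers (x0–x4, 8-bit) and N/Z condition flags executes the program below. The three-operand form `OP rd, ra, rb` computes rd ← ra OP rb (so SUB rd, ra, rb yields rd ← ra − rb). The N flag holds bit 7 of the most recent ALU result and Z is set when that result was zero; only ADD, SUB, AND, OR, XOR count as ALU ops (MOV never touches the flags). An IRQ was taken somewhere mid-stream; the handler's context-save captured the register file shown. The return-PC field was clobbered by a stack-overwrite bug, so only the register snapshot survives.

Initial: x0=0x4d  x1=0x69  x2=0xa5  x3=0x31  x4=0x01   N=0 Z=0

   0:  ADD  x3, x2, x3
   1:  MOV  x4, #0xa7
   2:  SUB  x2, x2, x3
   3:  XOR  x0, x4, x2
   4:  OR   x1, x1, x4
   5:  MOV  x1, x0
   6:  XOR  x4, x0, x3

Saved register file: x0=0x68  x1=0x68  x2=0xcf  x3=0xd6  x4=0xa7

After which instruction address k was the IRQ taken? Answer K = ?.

K = 5

after  0: x0=0x4d x1=0x69 x2=0xa5 x3=0xd6 x4=0x01  N=1 Z=0
after  1: x0=0x4d x1=0x69 x2=0xa5 x3=0xd6 x4=0xa7  N=1 Z=0
after  2: x0=0x4d x1=0x69 x2=0xcf x3=0xd6 x4=0xa7  N=1 Z=0
after  3: x0=0x68 x1=0x69 x2=0xcf x3=0xd6 x4=0xa7  N=0 Z=0
after  4: x0=0x68 x1=0xef x2=0xcf x3=0xd6 x4=0xa7  N=1 Z=0
after  5: x0=0x68 x1=0x68 x2=0xcf x3=0xd6 x4=0xa7  N=1 Z=0
-- IRQ taken; context saved, return-PC = 6 --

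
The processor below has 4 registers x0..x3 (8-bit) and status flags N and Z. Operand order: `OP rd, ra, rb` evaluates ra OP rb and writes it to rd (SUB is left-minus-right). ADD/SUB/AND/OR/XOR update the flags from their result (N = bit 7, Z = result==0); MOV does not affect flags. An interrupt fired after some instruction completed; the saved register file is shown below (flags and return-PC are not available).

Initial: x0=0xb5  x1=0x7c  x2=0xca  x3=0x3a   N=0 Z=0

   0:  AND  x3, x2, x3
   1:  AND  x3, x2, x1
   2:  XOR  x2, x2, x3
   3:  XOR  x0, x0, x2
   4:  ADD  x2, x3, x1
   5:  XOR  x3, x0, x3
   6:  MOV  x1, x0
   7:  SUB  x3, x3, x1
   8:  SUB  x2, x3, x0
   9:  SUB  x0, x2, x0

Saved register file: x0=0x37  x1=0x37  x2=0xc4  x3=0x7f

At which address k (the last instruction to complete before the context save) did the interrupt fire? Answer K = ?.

K = 6

after  0: x0=0xb5 x1=0x7c x2=0xca x3=0x0a  N=0 Z=0
after  1: x0=0xb5 x1=0x7c x2=0xca x3=0x48  N=0 Z=0
after  2: x0=0xb5 x1=0x7c x2=0x82 x3=0x48  N=1 Z=0
after  3: x0=0x37 x1=0x7c x2=0x82 x3=0x48  N=0 Z=0
after  4: x0=0x37 x1=0x7c x2=0xc4 x3=0x48  N=1 Z=0
after  5: x0=0x37 x1=0x7c x2=0xc4 x3=0x7f  N=0 Z=0
after  6: x0=0x37 x1=0x37 x2=0xc4 x3=0x7f  N=0 Z=0
-- IRQ taken; context saved, return-PC = 7 --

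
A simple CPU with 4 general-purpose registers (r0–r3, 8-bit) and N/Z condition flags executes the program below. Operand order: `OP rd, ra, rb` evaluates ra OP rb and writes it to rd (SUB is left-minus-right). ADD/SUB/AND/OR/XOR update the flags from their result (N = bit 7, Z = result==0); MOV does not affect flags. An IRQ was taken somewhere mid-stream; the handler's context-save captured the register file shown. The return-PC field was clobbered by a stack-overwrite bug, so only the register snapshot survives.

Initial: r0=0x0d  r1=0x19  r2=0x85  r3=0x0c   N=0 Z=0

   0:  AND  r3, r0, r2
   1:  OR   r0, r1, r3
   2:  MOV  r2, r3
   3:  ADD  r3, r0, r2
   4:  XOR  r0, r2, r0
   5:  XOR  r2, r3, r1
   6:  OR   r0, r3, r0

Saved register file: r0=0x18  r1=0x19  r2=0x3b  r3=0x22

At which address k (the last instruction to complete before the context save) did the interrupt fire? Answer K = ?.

K = 5

after  0: r0=0x0d r1=0x19 r2=0x85 r3=0x05  N=0 Z=0
after  1: r0=0x1d r1=0x19 r2=0x85 r3=0x05  N=0 Z=0
after  2: r0=0x1d r1=0x19 r2=0x05 r3=0x05  N=0 Z=0
after  3: r0=0x1d r1=0x19 r2=0x05 r3=0x22  N=0 Z=0
after  4: r0=0x18 r1=0x19 r2=0x05 r3=0x22  N=0 Z=0
after  5: r0=0x18 r1=0x19 r2=0x3b r3=0x22  N=0 Z=0
-- IRQ taken; context saved, return-PC = 6 --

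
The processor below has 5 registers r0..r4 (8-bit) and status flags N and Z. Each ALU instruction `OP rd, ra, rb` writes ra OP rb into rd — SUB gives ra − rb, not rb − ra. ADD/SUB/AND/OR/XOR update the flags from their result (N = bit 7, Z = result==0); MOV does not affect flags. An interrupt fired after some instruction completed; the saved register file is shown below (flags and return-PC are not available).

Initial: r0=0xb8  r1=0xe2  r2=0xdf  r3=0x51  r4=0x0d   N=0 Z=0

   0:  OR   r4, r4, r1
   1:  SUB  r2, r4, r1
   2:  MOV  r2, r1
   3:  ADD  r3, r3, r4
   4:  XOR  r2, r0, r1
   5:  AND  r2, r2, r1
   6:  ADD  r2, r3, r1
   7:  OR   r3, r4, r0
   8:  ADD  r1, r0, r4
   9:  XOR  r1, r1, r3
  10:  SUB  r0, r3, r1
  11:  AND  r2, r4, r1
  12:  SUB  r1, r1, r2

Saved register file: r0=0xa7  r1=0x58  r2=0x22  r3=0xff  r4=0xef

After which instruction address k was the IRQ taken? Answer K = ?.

K = 10

after  0: r0=0xb8 r1=0xe2 r2=0xdf r3=0x51 r4=0xef  N=1 Z=0
after  1: r0=0xb8 r1=0xe2 r2=0x0d r3=0x51 r4=0xef  N=0 Z=0
after  2: r0=0xb8 r1=0xe2 r2=0xe2 r3=0x51 r4=0xef  N=0 Z=0
after  3: r0=0xb8 r1=0xe2 r2=0xe2 r3=0x40 r4=0xef  N=0 Z=0
after  4: r0=0xb8 r1=0xe2 r2=0x5a r3=0x40 r4=0xef  N=0 Z=0
after  5: r0=0xb8 r1=0xe2 r2=0x42 r3=0x40 r4=0xef  N=0 Z=0
after  6: r0=0xb8 r1=0xe2 r2=0x22 r3=0x40 r4=0xef  N=0 Z=0
after  7: r0=0xb8 r1=0xe2 r2=0x22 r3=0xff r4=0xef  N=1 Z=0
after  8: r0=0xb8 r1=0xa7 r2=0x22 r3=0xff r4=0xef  N=1 Z=0
after  9: r0=0xb8 r1=0x58 r2=0x22 r3=0xff r4=0xef  N=0 Z=0
after 10: r0=0xa7 r1=0x58 r2=0x22 r3=0xff r4=0xef  N=1 Z=0
-- IRQ taken; context saved, return-PC = 11 --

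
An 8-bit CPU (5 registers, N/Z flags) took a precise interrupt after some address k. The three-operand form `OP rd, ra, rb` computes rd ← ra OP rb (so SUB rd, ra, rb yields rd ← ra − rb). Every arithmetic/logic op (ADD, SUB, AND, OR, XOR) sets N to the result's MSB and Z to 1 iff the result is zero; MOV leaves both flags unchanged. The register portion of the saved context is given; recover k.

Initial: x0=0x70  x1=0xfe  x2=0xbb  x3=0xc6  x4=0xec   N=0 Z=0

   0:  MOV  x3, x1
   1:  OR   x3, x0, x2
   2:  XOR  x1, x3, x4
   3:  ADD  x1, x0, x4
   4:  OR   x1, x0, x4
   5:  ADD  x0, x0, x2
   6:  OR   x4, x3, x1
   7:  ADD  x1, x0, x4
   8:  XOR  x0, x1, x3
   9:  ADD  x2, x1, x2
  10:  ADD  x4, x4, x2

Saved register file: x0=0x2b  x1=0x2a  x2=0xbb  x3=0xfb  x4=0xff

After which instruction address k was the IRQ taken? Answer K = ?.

K = 7

after  0: x0=0x70 x1=0xfe x2=0xbb x3=0xfe x4=0xec  N=0 Z=0
after  1: x0=0x70 x1=0xfe x2=0xbb x3=0xfb x4=0xec  N=1 Z=0
after  2: x0=0x70 x1=0x17 x2=0xbb x3=0xfb x4=0xec  N=0 Z=0
after  3: x0=0x70 x1=0x5c x2=0xbb x3=0xfb x4=0xec  N=0 Z=0
after  4: x0=0x70 x1=0xfc x2=0xbb x3=0xfb x4=0xec  N=1 Z=0
after  5: x0=0x2b x1=0xfc x2=0xbb x3=0xfb x4=0xec  N=0 Z=0
after  6: x0=0x2b x1=0xfc x2=0xbb x3=0xfb x4=0xff  N=1 Z=0
after  7: x0=0x2b x1=0x2a x2=0xbb x3=0xfb x4=0xff  N=0 Z=0
-- IRQ taken; context saved, return-PC = 8 --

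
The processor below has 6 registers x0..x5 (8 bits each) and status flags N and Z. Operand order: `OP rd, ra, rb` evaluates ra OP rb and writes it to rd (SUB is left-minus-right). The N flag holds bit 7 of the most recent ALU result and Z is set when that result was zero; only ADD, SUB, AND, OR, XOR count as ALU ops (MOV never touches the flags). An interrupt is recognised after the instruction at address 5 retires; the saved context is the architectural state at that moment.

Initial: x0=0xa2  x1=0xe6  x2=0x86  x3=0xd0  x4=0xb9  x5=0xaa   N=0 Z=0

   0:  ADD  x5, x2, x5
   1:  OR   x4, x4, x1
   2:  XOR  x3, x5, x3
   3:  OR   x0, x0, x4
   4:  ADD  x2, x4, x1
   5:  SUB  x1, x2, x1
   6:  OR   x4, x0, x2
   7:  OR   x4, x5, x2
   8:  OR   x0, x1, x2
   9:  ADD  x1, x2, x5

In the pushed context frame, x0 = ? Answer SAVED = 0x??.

SAVED = 0xff

after  0: x0=0xa2 x1=0xe6 x2=0x86 x3=0xd0 x4=0xb9 x5=0x30  N=0 Z=0
after  1: x0=0xa2 x1=0xe6 x2=0x86 x3=0xd0 x4=0xff x5=0x30  N=1 Z=0
after  2: x0=0xa2 x1=0xe6 x2=0x86 x3=0xe0 x4=0xff x5=0x30  N=1 Z=0
after  3: x0=0xff x1=0xe6 x2=0x86 x3=0xe0 x4=0xff x5=0x30  N=1 Z=0
after  4: x0=0xff x1=0xe6 x2=0xe5 x3=0xe0 x4=0xff x5=0x30  N=1 Z=0
after  5: x0=0xff x1=0xff x2=0xe5 x3=0xe0 x4=0xff x5=0x30  N=1 Z=0
-- IRQ taken; context saved, return-PC = 6 --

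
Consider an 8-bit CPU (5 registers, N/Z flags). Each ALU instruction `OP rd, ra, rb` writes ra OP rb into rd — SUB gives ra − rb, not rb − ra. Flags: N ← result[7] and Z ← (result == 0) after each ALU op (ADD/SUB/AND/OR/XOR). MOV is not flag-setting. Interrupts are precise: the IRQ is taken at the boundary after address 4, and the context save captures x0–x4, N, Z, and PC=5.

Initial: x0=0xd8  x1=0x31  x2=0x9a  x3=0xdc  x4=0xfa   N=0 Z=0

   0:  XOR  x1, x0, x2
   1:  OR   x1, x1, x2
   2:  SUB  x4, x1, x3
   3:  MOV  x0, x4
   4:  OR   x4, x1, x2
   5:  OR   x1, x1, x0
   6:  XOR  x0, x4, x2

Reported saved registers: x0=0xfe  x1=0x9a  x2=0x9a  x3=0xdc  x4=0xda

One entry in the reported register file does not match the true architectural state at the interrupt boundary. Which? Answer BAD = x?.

after  0: x0=0xd8 x1=0x42 x2=0x9a x3=0xdc x4=0xfa  N=0 Z=0
after  1: x0=0xd8 x1=0xda x2=0x9a x3=0xdc x4=0xfa  N=1 Z=0
after  2: x0=0xd8 x1=0xda x2=0x9a x3=0xdc x4=0xfe  N=1 Z=0
after  3: x0=0xfe x1=0xda x2=0x9a x3=0xdc x4=0xfe  N=1 Z=0
after  4: x0=0xfe x1=0xda x2=0x9a x3=0xdc x4=0xda  N=1 Z=0
-- IRQ taken; context saved, return-PC = 5 --
mismatch: x1: reported 0x9a vs actual 0xda

BAD = x1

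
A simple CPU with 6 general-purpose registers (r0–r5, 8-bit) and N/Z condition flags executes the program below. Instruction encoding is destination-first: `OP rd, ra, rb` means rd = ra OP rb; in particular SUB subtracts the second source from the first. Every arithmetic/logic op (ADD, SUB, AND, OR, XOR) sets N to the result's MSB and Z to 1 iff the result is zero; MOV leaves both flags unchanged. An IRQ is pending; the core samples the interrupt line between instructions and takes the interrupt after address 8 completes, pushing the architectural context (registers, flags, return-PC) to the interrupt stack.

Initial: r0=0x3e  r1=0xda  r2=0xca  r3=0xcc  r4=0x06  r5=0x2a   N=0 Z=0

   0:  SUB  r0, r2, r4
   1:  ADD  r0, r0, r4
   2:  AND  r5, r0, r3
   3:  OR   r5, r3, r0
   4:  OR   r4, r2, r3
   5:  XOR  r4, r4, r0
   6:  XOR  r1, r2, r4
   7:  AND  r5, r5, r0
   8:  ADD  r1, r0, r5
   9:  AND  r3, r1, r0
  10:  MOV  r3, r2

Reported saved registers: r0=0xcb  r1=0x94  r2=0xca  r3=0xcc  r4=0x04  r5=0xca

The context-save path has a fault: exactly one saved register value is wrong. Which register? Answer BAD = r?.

BAD = r0

after  0: r0=0xc4 r1=0xda r2=0xca r3=0xcc r4=0x06 r5=0x2a  N=1 Z=0
after  1: r0=0xca r1=0xda r2=0xca r3=0xcc r4=0x06 r5=0x2a  N=1 Z=0
after  2: r0=0xca r1=0xda r2=0xca r3=0xcc r4=0x06 r5=0xc8  N=1 Z=0
after  3: r0=0xca r1=0xda r2=0xca r3=0xcc r4=0x06 r5=0xce  N=1 Z=0
after  4: r0=0xca r1=0xda r2=0xca r3=0xcc r4=0xce r5=0xce  N=1 Z=0
after  5: r0=0xca r1=0xda r2=0xca r3=0xcc r4=0x04 r5=0xce  N=0 Z=0
after  6: r0=0xca r1=0xce r2=0xca r3=0xcc r4=0x04 r5=0xce  N=1 Z=0
after  7: r0=0xca r1=0xce r2=0xca r3=0xcc r4=0x04 r5=0xca  N=1 Z=0
after  8: r0=0xca r1=0x94 r2=0xca r3=0xcc r4=0x04 r5=0xca  N=1 Z=0
-- IRQ taken; context saved, return-PC = 9 --
mismatch: r0: reported 0xcb vs actual 0xca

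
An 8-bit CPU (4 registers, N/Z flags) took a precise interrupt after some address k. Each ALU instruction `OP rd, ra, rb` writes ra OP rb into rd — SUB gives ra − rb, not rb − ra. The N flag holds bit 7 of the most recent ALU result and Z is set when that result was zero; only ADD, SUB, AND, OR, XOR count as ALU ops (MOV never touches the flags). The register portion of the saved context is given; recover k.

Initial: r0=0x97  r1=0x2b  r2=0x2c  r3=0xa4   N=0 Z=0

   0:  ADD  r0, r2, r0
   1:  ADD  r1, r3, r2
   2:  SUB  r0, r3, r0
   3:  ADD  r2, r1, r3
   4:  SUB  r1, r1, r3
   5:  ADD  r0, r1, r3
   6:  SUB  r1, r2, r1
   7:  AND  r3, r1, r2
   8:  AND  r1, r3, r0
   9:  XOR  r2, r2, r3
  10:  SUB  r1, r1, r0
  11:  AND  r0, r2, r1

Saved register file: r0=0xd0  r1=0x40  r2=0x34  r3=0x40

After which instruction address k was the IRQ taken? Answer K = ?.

K = 9

after  0: r0=0xc3 r1=0x2b r2=0x2c r3=0xa4  N=1 Z=0
after  1: r0=0xc3 r1=0xd0 r2=0x2c r3=0xa4  N=1 Z=0
after  2: r0=0xe1 r1=0xd0 r2=0x2c r3=0xa4  N=1 Z=0
after  3: r0=0xe1 r1=0xd0 r2=0x74 r3=0xa4  N=0 Z=0
after  4: r0=0xe1 r1=0x2c r2=0x74 r3=0xa4  N=0 Z=0
after  5: r0=0xd0 r1=0x2c r2=0x74 r3=0xa4  N=1 Z=0
after  6: r0=0xd0 r1=0x48 r2=0x74 r3=0xa4  N=0 Z=0
after  7: r0=0xd0 r1=0x48 r2=0x74 r3=0x40  N=0 Z=0
after  8: r0=0xd0 r1=0x40 r2=0x74 r3=0x40  N=0 Z=0
after  9: r0=0xd0 r1=0x40 r2=0x34 r3=0x40  N=0 Z=0
-- IRQ taken; context saved, return-PC = 10 --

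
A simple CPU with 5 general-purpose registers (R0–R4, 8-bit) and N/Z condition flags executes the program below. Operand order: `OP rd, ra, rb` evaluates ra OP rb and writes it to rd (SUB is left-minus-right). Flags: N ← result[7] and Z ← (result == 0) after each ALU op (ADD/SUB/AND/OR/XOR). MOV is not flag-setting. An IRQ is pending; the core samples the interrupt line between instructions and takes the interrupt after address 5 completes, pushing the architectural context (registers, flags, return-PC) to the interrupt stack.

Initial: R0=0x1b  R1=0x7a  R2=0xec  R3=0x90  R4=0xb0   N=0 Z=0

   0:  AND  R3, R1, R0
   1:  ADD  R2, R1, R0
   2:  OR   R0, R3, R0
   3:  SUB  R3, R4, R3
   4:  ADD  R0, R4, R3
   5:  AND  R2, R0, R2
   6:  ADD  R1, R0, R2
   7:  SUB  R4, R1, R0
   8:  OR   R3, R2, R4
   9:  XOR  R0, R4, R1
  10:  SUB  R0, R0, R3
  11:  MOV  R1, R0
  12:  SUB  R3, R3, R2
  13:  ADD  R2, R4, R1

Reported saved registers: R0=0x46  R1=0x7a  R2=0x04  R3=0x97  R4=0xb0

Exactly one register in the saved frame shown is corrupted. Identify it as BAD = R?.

after  0: R0=0x1b R1=0x7a R2=0xec R3=0x1a R4=0xb0  N=0 Z=0
after  1: R0=0x1b R1=0x7a R2=0x95 R3=0x1a R4=0xb0  N=1 Z=0
after  2: R0=0x1b R1=0x7a R2=0x95 R3=0x1a R4=0xb0  N=0 Z=0
after  3: R0=0x1b R1=0x7a R2=0x95 R3=0x96 R4=0xb0  N=1 Z=0
after  4: R0=0x46 R1=0x7a R2=0x95 R3=0x96 R4=0xb0  N=0 Z=0
after  5: R0=0x46 R1=0x7a R2=0x04 R3=0x96 R4=0xb0  N=0 Z=0
-- IRQ taken; context saved, return-PC = 6 --
mismatch: R3: reported 0x97 vs actual 0x96

BAD = R3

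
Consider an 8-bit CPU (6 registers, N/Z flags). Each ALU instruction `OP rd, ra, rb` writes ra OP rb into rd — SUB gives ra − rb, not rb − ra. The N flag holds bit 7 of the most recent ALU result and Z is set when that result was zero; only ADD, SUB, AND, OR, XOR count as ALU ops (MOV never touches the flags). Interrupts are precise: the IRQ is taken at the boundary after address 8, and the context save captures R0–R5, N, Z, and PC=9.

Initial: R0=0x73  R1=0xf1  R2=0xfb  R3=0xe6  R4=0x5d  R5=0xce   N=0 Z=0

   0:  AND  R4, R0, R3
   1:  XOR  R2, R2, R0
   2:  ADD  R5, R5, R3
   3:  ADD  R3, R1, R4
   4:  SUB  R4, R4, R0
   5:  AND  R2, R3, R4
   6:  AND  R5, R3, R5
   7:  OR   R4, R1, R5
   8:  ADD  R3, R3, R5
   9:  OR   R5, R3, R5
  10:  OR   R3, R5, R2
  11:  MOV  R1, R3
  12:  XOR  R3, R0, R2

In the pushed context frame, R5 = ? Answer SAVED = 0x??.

after  0: R0=0x73 R1=0xf1 R2=0xfb R3=0xe6 R4=0x62 R5=0xce  N=0 Z=0
after  1: R0=0x73 R1=0xf1 R2=0x88 R3=0xe6 R4=0x62 R5=0xce  N=1 Z=0
after  2: R0=0x73 R1=0xf1 R2=0x88 R3=0xe6 R4=0x62 R5=0xb4  N=1 Z=0
after  3: R0=0x73 R1=0xf1 R2=0x88 R3=0x53 R4=0x62 R5=0xb4  N=0 Z=0
after  4: R0=0x73 R1=0xf1 R2=0x88 R3=0x53 R4=0xef R5=0xb4  N=1 Z=0
after  5: R0=0x73 R1=0xf1 R2=0x43 R3=0x53 R4=0xef R5=0xb4  N=0 Z=0
after  6: R0=0x73 R1=0xf1 R2=0x43 R3=0x53 R4=0xef R5=0x10  N=0 Z=0
after  7: R0=0x73 R1=0xf1 R2=0x43 R3=0x53 R4=0xf1 R5=0x10  N=1 Z=0
after  8: R0=0x73 R1=0xf1 R2=0x43 R3=0x63 R4=0xf1 R5=0x10  N=0 Z=0
-- IRQ taken; context saved, return-PC = 9 --

SAVED = 0x10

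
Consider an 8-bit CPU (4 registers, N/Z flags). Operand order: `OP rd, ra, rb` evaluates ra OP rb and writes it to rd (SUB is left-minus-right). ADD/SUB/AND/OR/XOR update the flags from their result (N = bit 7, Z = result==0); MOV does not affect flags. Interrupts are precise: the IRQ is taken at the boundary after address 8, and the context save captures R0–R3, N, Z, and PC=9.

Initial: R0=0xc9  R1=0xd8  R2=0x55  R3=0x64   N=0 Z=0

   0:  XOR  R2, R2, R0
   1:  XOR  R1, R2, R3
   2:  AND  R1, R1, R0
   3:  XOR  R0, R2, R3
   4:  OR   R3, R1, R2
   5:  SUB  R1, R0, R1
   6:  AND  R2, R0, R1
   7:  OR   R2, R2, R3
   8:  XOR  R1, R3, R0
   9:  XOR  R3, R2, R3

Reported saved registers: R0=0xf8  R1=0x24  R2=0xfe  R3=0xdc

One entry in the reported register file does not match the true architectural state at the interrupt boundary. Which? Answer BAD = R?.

after  0: R0=0xc9 R1=0xd8 R2=0x9c R3=0x64  N=1 Z=0
after  1: R0=0xc9 R1=0xf8 R2=0x9c R3=0x64  N=1 Z=0
after  2: R0=0xc9 R1=0xc8 R2=0x9c R3=0x64  N=1 Z=0
after  3: R0=0xf8 R1=0xc8 R2=0x9c R3=0x64  N=1 Z=0
after  4: R0=0xf8 R1=0xc8 R2=0x9c R3=0xdc  N=1 Z=0
after  5: R0=0xf8 R1=0x30 R2=0x9c R3=0xdc  N=0 Z=0
after  6: R0=0xf8 R1=0x30 R2=0x30 R3=0xdc  N=0 Z=0
after  7: R0=0xf8 R1=0x30 R2=0xfc R3=0xdc  N=1 Z=0
after  8: R0=0xf8 R1=0x24 R2=0xfc R3=0xdc  N=0 Z=0
-- IRQ taken; context saved, return-PC = 9 --
mismatch: R2: reported 0xfe vs actual 0xfc

BAD = R2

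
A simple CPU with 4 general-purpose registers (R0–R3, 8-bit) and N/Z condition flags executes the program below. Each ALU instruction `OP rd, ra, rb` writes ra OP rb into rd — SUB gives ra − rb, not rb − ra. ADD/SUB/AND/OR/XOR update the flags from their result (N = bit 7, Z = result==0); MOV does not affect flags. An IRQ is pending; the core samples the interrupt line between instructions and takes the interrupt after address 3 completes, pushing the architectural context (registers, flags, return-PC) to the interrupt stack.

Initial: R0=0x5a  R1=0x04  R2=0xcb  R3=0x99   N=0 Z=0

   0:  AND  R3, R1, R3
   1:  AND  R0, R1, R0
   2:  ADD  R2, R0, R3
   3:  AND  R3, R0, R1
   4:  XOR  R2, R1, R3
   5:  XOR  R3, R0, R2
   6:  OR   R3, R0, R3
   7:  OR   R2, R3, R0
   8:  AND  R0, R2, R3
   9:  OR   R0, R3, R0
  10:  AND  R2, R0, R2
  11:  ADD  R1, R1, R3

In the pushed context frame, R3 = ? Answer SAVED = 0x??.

SAVED = 0x00

after  0: R0=0x5a R1=0x04 R2=0xcb R3=0x00  N=0 Z=1
after  1: R0=0x00 R1=0x04 R2=0xcb R3=0x00  N=0 Z=1
after  2: R0=0x00 R1=0x04 R2=0x00 R3=0x00  N=0 Z=1
after  3: R0=0x00 R1=0x04 R2=0x00 R3=0x00  N=0 Z=1
-- IRQ taken; context saved, return-PC = 4 --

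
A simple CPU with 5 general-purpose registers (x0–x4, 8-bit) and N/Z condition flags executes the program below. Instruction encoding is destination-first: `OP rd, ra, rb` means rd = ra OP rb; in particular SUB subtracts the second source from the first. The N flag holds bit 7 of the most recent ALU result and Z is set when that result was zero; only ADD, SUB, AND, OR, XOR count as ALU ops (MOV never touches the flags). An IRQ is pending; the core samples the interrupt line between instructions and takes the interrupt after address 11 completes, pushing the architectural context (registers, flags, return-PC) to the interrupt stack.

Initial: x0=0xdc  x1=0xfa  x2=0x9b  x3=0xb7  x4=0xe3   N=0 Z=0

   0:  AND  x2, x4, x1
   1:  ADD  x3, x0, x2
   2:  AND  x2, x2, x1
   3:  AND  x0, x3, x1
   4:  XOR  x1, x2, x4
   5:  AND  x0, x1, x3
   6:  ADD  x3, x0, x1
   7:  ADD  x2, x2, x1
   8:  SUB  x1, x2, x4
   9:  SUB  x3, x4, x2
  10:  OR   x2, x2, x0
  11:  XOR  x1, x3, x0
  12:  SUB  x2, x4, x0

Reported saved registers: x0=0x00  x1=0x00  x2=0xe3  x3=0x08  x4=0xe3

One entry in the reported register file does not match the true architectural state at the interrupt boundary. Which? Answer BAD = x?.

BAD = x3

after  0: x0=0xdc x1=0xfa x2=0xe2 x3=0xb7 x4=0xe3  N=1 Z=0
after  1: x0=0xdc x1=0xfa x2=0xe2 x3=0xbe x4=0xe3  N=1 Z=0
after  2: x0=0xdc x1=0xfa x2=0xe2 x3=0xbe x4=0xe3  N=1 Z=0
after  3: x0=0xba x1=0xfa x2=0xe2 x3=0xbe x4=0xe3  N=1 Z=0
after  4: x0=0xba x1=0x01 x2=0xe2 x3=0xbe x4=0xe3  N=0 Z=0
after  5: x0=0x00 x1=0x01 x2=0xe2 x3=0xbe x4=0xe3  N=0 Z=1
after  6: x0=0x00 x1=0x01 x2=0xe2 x3=0x01 x4=0xe3  N=0 Z=0
after  7: x0=0x00 x1=0x01 x2=0xe3 x3=0x01 x4=0xe3  N=1 Z=0
after  8: x0=0x00 x1=0x00 x2=0xe3 x3=0x01 x4=0xe3  N=0 Z=1
after  9: x0=0x00 x1=0x00 x2=0xe3 x3=0x00 x4=0xe3  N=0 Z=1
after 10: x0=0x00 x1=0x00 x2=0xe3 x3=0x00 x4=0xe3  N=1 Z=0
after 11: x0=0x00 x1=0x00 x2=0xe3 x3=0x00 x4=0xe3  N=0 Z=1
-- IRQ taken; context saved, return-PC = 12 --
mismatch: x3: reported 0x08 vs actual 0x00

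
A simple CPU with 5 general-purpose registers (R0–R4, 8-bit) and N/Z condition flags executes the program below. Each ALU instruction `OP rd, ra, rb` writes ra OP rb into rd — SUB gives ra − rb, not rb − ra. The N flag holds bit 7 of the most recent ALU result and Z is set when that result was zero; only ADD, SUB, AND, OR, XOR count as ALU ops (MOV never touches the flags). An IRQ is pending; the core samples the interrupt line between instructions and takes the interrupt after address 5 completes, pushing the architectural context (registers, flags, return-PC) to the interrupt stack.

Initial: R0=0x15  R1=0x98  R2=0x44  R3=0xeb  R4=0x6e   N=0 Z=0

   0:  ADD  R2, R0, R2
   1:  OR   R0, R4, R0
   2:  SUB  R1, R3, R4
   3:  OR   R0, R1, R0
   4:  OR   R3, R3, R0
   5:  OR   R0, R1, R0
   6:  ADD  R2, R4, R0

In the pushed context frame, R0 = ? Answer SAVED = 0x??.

after  0: R0=0x15 R1=0x98 R2=0x59 R3=0xeb R4=0x6e  N=0 Z=0
after  1: R0=0x7f R1=0x98 R2=0x59 R3=0xeb R4=0x6e  N=0 Z=0
after  2: R0=0x7f R1=0x7d R2=0x59 R3=0xeb R4=0x6e  N=0 Z=0
after  3: R0=0x7f R1=0x7d R2=0x59 R3=0xeb R4=0x6e  N=0 Z=0
after  4: R0=0x7f R1=0x7d R2=0x59 R3=0xff R4=0x6e  N=1 Z=0
after  5: R0=0x7f R1=0x7d R2=0x59 R3=0xff R4=0x6e  N=0 Z=0
-- IRQ taken; context saved, return-PC = 6 --

SAVED = 0x7f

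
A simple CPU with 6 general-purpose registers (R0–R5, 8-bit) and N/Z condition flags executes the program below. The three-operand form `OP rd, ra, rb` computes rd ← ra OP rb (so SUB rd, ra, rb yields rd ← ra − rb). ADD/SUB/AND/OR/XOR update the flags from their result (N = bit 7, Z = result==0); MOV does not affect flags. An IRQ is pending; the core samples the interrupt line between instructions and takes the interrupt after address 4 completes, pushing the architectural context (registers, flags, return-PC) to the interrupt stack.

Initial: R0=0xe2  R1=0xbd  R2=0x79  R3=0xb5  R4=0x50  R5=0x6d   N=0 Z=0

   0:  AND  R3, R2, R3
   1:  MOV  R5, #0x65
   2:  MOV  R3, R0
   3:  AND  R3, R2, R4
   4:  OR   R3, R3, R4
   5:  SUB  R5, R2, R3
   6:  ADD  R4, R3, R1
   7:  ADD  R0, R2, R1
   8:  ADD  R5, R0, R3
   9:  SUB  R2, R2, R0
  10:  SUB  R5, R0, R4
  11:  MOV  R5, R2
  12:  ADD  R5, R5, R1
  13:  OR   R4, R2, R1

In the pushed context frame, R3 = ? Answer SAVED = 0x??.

SAVED = 0x50

after  0: R0=0xe2 R1=0xbd R2=0x79 R3=0x31 R4=0x50 R5=0x6d  N=0 Z=0
after  1: R0=0xe2 R1=0xbd R2=0x79 R3=0x31 R4=0x50 R5=0x65  N=0 Z=0
after  2: R0=0xe2 R1=0xbd R2=0x79 R3=0xe2 R4=0x50 R5=0x65  N=0 Z=0
after  3: R0=0xe2 R1=0xbd R2=0x79 R3=0x50 R4=0x50 R5=0x65  N=0 Z=0
after  4: R0=0xe2 R1=0xbd R2=0x79 R3=0x50 R4=0x50 R5=0x65  N=0 Z=0
-- IRQ taken; context saved, return-PC = 5 --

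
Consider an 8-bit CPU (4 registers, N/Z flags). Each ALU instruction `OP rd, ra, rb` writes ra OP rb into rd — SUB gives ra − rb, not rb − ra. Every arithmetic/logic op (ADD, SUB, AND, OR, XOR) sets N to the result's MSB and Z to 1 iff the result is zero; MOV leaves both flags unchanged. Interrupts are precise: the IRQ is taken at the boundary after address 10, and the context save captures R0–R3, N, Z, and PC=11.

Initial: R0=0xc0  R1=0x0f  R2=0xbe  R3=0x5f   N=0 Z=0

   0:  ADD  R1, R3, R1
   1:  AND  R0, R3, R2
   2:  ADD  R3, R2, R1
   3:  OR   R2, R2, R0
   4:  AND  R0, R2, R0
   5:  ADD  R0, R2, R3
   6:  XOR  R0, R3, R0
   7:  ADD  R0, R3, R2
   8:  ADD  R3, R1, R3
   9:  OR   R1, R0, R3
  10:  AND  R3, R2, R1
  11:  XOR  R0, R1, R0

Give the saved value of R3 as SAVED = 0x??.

after  0: R0=0xc0 R1=0x6e R2=0xbe R3=0x5f  N=0 Z=0
after  1: R0=0x1e R1=0x6e R2=0xbe R3=0x5f  N=0 Z=0
after  2: R0=0x1e R1=0x6e R2=0xbe R3=0x2c  N=0 Z=0
after  3: R0=0x1e R1=0x6e R2=0xbe R3=0x2c  N=1 Z=0
after  4: R0=0x1e R1=0x6e R2=0xbe R3=0x2c  N=0 Z=0
after  5: R0=0xea R1=0x6e R2=0xbe R3=0x2c  N=1 Z=0
after  6: R0=0xc6 R1=0x6e R2=0xbe R3=0x2c  N=1 Z=0
after  7: R0=0xea R1=0x6e R2=0xbe R3=0x2c  N=1 Z=0
after  8: R0=0xea R1=0x6e R2=0xbe R3=0x9a  N=1 Z=0
after  9: R0=0xea R1=0xfa R2=0xbe R3=0x9a  N=1 Z=0
after 10: R0=0xea R1=0xfa R2=0xbe R3=0xba  N=1 Z=0
-- IRQ taken; context saved, return-PC = 11 --

SAVED = 0xba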